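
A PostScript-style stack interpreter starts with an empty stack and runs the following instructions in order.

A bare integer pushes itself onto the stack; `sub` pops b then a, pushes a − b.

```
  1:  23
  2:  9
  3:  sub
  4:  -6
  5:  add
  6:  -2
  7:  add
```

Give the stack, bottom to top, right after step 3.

23   23
9    23 9
sub  14

[14]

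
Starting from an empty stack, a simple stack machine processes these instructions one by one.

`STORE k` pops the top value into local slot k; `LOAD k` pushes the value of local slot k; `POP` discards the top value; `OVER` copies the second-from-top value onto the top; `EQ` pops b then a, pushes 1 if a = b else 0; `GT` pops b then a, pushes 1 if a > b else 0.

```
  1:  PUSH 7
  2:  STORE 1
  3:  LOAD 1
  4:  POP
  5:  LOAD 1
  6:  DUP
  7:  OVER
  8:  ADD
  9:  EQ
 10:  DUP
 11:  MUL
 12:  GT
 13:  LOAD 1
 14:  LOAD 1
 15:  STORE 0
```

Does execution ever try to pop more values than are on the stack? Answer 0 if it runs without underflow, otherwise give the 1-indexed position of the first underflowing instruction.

PUSH 7  -> [7]
STORE 1 -> []
LOAD 1  -> [7]
POP     -> []
LOAD 1  -> [7]
DUP     -> [7, 7]
OVER    -> [7, 7, 7]
ADD     -> [7, 14]
EQ      -> [0]
DUP     -> [0, 0]
MUL     -> [0]
GT  — needs 2 operands, stack has 1 → underflow

12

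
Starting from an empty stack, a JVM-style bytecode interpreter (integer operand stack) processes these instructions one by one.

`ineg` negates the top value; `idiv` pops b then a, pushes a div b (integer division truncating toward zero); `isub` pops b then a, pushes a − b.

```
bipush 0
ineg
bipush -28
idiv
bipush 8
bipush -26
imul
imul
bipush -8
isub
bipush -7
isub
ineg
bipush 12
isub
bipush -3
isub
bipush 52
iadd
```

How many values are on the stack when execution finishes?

1

bipush 0   → [0]
ineg       → [0]
bipush -28 → [0, -28]
idiv       → [0]
bipush 8   → [0, 8]
bipush -26 → [0, 8, -26]
imul       → [0, -208]
imul       → [0]
bipush -8  → [0, -8]
isub       → [8]
bipush -7  → [8, -7]
isub       → [15]
ineg       → [-15]
bipush 12  → [-15, 12]
isub       → [-27]
bipush -3  → [-27, -3]
isub       → [-24]
bipush 52  → [-24, 52]
iadd       → [28]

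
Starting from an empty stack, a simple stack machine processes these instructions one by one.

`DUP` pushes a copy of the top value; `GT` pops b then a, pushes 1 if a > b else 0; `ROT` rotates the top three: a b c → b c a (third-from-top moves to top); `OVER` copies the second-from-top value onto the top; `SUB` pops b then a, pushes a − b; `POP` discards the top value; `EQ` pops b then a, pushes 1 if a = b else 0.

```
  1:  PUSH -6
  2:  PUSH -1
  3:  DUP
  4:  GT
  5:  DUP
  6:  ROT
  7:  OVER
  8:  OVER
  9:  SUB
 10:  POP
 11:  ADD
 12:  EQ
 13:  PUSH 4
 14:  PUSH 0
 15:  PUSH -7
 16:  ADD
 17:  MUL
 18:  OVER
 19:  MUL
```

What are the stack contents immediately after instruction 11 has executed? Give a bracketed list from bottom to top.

[0, -6]

PUSH -6 : [-6]
PUSH -1 : [-6, -1]
DUP     : [-6, -1, -1]
GT      : [-6, 0]
DUP     : [-6, 0, 0]
ROT     : [0, 0, -6]
OVER    : [0, 0, -6, 0]
OVER    : [0, 0, -6, 0, -6]
SUB     : [0, 0, -6, 6]
POP     : [0, 0, -6]
ADD     : [0, -6]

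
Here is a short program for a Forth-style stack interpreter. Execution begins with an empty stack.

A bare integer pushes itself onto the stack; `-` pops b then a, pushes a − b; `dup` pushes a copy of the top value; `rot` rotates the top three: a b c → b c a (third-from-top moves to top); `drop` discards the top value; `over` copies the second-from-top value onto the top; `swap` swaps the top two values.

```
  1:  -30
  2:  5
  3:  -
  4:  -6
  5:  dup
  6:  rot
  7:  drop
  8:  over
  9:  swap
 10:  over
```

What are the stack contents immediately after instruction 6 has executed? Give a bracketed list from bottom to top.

-30 → -30
5   → -30 5
-   → -35
-6  → -35 -6
dup → -35 -6 -6
rot → -6 -6 -35

[-6, -6, -35]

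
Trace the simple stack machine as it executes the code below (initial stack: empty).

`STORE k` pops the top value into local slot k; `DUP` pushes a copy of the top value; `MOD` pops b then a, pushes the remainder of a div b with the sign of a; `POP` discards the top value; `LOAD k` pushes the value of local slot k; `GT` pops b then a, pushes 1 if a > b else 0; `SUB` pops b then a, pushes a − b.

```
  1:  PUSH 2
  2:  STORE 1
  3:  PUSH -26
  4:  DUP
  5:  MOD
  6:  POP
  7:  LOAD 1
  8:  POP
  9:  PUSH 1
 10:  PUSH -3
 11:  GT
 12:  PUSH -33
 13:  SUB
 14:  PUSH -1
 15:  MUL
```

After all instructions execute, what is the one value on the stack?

PUSH 2   → 2
STORE 1  → (empty)
PUSH -26 → -26
DUP      → -26 -26
MOD      → 0
POP      → (empty)
LOAD 1   → 2
POP      → (empty)
PUSH 1   → 1
PUSH -3  → 1 -3
GT       → 1
PUSH -33 → 1 -33
SUB      → 34
PUSH -1  → 34 -1
MUL      → -34

-34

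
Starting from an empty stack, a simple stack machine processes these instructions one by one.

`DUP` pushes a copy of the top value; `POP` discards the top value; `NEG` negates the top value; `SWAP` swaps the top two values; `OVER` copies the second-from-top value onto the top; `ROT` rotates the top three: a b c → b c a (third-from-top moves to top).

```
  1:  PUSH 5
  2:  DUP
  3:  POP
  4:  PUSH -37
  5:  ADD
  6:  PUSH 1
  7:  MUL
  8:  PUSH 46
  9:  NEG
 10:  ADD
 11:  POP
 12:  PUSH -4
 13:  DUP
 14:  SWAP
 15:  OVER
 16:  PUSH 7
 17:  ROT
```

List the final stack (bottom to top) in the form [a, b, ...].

PUSH 5   : 5
DUP      : 5 5
POP      : 5
PUSH -37 : 5 -37
ADD      : -32
PUSH 1   : -32 1
MUL      : -32
PUSH 46  : -32 46
NEG      : -32 -46
ADD      : -78
POP      : (empty)
PUSH -4  : -4
DUP      : -4 -4
SWAP     : -4 -4
OVER     : -4 -4 -4
PUSH 7   : -4 -4 -4 7
ROT      : -4 -4 7 -4

[-4, -4, 7, -4]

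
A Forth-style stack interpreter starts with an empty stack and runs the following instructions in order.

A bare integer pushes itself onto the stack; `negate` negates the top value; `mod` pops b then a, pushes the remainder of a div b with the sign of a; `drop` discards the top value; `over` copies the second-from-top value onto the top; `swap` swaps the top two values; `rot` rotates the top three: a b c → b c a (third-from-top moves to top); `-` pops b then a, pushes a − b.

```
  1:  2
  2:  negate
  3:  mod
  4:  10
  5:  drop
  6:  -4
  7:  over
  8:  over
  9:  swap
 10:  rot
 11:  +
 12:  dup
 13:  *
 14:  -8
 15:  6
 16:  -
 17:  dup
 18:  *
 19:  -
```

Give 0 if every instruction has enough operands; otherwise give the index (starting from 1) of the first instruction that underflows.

3

2      → [2]
negate → [-2]
mod  — needs 2 operands, stack has 1 → underflow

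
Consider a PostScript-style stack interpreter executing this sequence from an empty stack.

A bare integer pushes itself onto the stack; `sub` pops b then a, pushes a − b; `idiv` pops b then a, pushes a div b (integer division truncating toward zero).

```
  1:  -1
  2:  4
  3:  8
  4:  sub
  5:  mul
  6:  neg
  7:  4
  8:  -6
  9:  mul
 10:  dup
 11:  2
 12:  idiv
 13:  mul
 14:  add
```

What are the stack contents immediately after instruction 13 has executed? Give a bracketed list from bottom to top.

-1    [-1]
4     [-1, 4]
8     [-1, 4, 8]
sub   [-1, -4]
mul   [4]
neg   [-4]
4     [-4, 4]
-6    [-4, 4, -6]
mul   [-4, -24]
dup   [-4, -24, -24]
2     [-4, -24, -24, 2]
idiv  [-4, -24, -12]
mul   [-4, 288]

[-4, 288]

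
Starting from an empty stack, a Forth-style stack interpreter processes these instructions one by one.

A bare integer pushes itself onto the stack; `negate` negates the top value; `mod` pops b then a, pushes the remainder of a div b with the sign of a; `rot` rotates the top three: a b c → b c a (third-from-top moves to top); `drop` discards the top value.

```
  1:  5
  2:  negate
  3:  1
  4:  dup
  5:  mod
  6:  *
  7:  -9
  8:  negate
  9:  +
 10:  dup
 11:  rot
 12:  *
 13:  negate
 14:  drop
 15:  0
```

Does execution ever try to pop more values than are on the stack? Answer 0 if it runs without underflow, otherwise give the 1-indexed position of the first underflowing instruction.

11

5      -> [5]
negate -> [-5]
1      -> [-5, 1]
dup    -> [-5, 1, 1]
mod    -> [-5, 0]
*      -> [0]
-9     -> [0, -9]
negate -> [0, 9]
+      -> [9]
dup    -> [9, 9]
rot  — needs 3 operands, stack has 2 → underflow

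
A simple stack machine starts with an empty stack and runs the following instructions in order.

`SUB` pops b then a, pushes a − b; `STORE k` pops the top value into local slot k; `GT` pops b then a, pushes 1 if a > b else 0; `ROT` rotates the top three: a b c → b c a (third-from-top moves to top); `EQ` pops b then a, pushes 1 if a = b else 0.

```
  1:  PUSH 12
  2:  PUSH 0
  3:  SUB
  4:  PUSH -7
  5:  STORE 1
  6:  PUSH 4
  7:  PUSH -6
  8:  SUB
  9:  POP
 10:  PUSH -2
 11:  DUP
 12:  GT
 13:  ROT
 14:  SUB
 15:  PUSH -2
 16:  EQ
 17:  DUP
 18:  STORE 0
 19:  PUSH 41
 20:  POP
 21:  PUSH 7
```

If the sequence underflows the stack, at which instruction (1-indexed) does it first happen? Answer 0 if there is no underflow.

PUSH 12  [12]
PUSH 0   [12, 0]
SUB      [12]
PUSH -7  [12, -7]
STORE 1  [12]
PUSH 4   [12, 4]
PUSH -6  [12, 4, -6]
SUB      [12, 10]
POP      [12]
PUSH -2  [12, -2]
DUP      [12, -2, -2]
GT       [12, 0]
ROT  — needs 3 operands, stack has 2 → underflow

13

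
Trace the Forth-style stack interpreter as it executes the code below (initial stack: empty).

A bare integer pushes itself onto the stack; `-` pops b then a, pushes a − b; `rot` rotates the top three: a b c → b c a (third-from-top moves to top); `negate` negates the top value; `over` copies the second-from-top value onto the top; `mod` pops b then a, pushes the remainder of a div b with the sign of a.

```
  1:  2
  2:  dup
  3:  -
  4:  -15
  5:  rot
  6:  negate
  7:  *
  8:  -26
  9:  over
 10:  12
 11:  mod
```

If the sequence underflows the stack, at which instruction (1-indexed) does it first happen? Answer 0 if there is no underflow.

2    2
dup  2 2
-    0
-15  0 -15
rot  — needs 3 operands, stack has 2 → underflow

5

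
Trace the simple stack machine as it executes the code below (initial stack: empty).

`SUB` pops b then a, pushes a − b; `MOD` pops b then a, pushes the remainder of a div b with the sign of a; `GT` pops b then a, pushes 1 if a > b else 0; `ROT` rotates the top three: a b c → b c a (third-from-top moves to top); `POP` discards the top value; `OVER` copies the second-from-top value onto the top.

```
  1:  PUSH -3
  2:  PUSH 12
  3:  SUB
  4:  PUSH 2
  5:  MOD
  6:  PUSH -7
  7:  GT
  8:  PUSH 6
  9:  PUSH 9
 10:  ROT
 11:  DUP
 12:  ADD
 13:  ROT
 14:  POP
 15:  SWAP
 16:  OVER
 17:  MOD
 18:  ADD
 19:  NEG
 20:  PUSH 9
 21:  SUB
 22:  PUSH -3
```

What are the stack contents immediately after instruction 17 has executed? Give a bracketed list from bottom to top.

[2, 1]

PUSH -3 → -3
PUSH 12 → -3 12
SUB     → -15
PUSH 2  → -15 2
MOD     → -1
PUSH -7 → -1 -7
GT      → 1
PUSH 6  → 1 6
PUSH 9  → 1 6 9
ROT     → 6 9 1
DUP     → 6 9 1 1
ADD     → 6 9 2
ROT     → 9 2 6
POP     → 9 2
SWAP    → 2 9
OVER    → 2 9 2
MOD     → 2 1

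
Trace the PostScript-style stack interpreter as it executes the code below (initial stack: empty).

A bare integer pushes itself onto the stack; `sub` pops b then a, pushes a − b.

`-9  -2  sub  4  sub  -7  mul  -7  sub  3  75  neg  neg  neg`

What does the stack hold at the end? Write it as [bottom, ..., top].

-9  → -9
-2  → -9 -2
sub → -7
4   → -7 4
sub → -11
-7  → -11 -7
mul → 77
-7  → 77 -7
sub → 84
3   → 84 3
75  → 84 3 75
neg → 84 3 -75
neg → 84 3 75
neg → 84 3 -75

[84, 3, -75]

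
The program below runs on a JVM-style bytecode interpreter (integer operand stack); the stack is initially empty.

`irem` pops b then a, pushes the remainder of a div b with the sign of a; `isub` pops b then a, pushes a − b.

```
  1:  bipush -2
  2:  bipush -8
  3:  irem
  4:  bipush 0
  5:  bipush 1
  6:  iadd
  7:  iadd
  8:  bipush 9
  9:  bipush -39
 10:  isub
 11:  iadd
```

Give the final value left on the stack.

47

bipush -2  : [-2]
bipush -8  : [-2, -8]
irem       : [-2]
bipush 0   : [-2, 0]
bipush 1   : [-2, 0, 1]
iadd       : [-2, 1]
iadd       : [-1]
bipush 9   : [-1, 9]
bipush -39 : [-1, 9, -39]
isub       : [-1, 48]
iadd       : [47]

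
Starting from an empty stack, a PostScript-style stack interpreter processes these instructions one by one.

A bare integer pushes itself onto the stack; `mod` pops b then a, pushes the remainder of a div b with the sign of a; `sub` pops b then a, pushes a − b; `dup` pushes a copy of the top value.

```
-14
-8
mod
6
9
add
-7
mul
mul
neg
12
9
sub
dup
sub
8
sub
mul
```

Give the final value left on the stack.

5040

-14 : -14
-8  : -14 -8
mod : -6
6   : -6 6
9   : -6 6 9
add : -6 15
-7  : -6 15 -7
mul : -6 -105
mul : 630
neg : -630
12  : -630 12
9   : -630 12 9
sub : -630 3
dup : -630 3 3
sub : -630 0
8   : -630 0 8
sub : -630 -8
mul : 5040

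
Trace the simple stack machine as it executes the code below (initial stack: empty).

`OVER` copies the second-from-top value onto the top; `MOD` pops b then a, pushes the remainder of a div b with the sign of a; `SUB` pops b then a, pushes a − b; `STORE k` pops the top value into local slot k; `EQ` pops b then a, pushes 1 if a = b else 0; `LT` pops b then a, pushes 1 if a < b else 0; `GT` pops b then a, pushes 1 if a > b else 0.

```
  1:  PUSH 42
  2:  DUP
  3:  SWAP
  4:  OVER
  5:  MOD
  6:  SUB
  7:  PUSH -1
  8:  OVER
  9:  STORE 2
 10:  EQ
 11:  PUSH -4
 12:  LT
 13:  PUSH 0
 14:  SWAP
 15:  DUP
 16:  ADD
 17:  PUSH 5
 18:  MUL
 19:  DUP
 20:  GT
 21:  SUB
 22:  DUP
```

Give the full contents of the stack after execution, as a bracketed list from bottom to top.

PUSH 42 : [42]
DUP     : [42, 42]
SWAP    : [42, 42]
OVER    : [42, 42, 42]
MOD     : [42, 0]
SUB     : [42]
PUSH -1 : [42, -1]
OVER    : [42, -1, 42]
STORE 2 : [42, -1]
EQ      : [0]
PUSH -4 : [0, -4]
LT      : [0]
PUSH 0  : [0, 0]
SWAP    : [0, 0]
DUP     : [0, 0, 0]
ADD     : [0, 0]
PUSH 5  : [0, 0, 5]
MUL     : [0, 0]
DUP     : [0, 0, 0]
GT      : [0, 0]
SUB     : [0]
DUP     : [0, 0]

[0, 0]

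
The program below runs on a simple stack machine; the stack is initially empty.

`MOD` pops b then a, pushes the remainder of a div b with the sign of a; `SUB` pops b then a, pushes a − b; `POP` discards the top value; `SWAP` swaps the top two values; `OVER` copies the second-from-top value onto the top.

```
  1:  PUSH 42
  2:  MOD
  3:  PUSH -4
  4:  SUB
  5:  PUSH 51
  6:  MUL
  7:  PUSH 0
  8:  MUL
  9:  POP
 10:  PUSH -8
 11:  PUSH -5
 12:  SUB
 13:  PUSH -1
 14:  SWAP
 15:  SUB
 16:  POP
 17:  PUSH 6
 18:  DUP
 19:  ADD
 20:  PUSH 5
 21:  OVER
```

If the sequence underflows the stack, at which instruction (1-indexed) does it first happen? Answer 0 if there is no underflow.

PUSH 42 : [42]
MOD  — needs 2 operands, stack has 1 → underflow

2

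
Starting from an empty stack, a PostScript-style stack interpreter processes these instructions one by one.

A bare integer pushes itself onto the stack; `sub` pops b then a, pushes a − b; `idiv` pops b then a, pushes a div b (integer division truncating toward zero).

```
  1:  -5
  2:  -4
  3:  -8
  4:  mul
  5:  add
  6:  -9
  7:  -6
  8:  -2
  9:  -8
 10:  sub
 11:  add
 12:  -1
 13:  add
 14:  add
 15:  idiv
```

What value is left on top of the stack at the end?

-2

-5   -> -5
-4   -> -5 -4
-8   -> -5 -4 -8
mul  -> -5 32
add  -> 27
-9   -> 27 -9
-6   -> 27 -9 -6
-2   -> 27 -9 -6 -2
-8   -> 27 -9 -6 -2 -8
sub  -> 27 -9 -6 6
add  -> 27 -9 0
-1   -> 27 -9 0 -1
add  -> 27 -9 -1
add  -> 27 -10
idiv -> -2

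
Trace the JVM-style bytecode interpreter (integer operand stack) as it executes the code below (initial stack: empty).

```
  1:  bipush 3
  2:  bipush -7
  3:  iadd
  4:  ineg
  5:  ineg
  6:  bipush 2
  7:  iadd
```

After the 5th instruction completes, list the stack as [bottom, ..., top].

[-4]

bipush 3   [3]
bipush -7  [3, -7]
iadd       [-4]
ineg       [4]
ineg       [-4]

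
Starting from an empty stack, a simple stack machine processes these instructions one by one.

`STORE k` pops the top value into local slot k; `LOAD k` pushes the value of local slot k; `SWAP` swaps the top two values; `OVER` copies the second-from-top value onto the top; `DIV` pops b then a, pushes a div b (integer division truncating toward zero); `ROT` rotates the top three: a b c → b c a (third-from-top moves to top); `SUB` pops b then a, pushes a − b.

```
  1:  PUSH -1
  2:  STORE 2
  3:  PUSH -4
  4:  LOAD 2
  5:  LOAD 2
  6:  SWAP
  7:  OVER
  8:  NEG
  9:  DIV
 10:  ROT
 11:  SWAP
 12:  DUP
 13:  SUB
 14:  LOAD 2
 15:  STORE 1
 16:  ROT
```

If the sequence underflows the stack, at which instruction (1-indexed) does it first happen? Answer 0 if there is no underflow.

PUSH -1 : [-1]
STORE 2 : []
PUSH -4 : [-4]
LOAD 2  : [-4, -1]
LOAD 2  : [-4, -1, -1]
SWAP    : [-4, -1, -1]
OVER    : [-4, -1, -1, -1]
NEG     : [-4, -1, -1, 1]
DIV     : [-4, -1, -1]
ROT     : [-1, -1, -4]
SWAP    : [-1, -4, -1]
DUP     : [-1, -4, -1, -1]
SUB     : [-1, -4, 0]
LOAD 2  : [-1, -4, 0, -1]
STORE 1 : [-1, -4, 0]
ROT     : [-4, 0, -1]

0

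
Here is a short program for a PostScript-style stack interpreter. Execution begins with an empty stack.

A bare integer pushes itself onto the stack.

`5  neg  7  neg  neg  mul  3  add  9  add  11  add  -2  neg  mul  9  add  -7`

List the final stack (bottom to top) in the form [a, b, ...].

5   → [5]
neg → [-5]
7   → [-5, 7]
neg → [-5, -7]
neg → [-5, 7]
mul → [-35]
3   → [-35, 3]
add → [-32]
9   → [-32, 9]
add → [-23]
11  → [-23, 11]
add → [-12]
-2  → [-12, -2]
neg → [-12, 2]
mul → [-24]
9   → [-24, 9]
add → [-15]
-7  → [-15, -7]

[-15, -7]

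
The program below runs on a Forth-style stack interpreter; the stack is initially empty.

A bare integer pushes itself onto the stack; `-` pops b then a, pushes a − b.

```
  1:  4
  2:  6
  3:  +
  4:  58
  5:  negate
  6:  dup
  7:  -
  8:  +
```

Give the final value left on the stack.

4      -> 4
6      -> 4 6
+      -> 10
58     -> 10 58
negate -> 10 -58
dup    -> 10 -58 -58
-      -> 10 0
+      -> 10

10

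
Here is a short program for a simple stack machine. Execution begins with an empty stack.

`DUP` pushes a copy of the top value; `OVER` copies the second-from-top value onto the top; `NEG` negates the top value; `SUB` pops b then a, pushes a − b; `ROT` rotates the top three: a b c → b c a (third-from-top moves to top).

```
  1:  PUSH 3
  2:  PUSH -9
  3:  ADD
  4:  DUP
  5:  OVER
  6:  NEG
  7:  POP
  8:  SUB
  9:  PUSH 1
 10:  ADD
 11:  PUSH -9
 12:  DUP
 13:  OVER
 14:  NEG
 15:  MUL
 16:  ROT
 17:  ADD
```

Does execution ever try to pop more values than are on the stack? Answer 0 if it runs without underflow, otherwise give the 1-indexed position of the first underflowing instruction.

PUSH 3   3
PUSH -9  3 -9
ADD      -6
DUP      -6 -6
OVER     -6 -6 -6
NEG      -6 -6 6
POP      -6 -6
SUB      0
PUSH 1   0 1
ADD      1
PUSH -9  1 -9
DUP      1 -9 -9
OVER     1 -9 -9 -9
NEG      1 -9 -9 9
MUL      1 -9 -81
ROT      -9 -81 1
ADD      -9 -80

0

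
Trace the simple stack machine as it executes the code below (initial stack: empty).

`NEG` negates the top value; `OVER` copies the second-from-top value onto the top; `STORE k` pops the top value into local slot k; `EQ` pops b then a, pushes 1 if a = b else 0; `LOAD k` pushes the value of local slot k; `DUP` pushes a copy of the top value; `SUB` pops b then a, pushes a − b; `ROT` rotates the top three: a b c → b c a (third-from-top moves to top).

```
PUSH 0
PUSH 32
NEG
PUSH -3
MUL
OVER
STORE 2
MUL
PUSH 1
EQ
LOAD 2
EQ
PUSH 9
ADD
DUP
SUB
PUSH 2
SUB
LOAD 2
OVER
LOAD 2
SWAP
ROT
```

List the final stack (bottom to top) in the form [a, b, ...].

[-2, 0, -2, 0]

PUSH 0  → [0]
PUSH 32 → [0, 32]
NEG     → [0, -32]
PUSH -3 → [0, -32, -3]
MUL     → [0, 96]
OVER    → [0, 96, 0]
STORE 2 → [0, 96]
MUL     → [0]
PUSH 1  → [0, 1]
EQ      → [0]
LOAD 2  → [0, 0]
EQ      → [1]
PUSH 9  → [1, 9]
ADD     → [10]
DUP     → [10, 10]
SUB     → [0]
PUSH 2  → [0, 2]
SUB     → [-2]
LOAD 2  → [-2, 0]
OVER    → [-2, 0, -2]
LOAD 2  → [-2, 0, -2, 0]
SWAP    → [-2, 0, 0, -2]
ROT     → [-2, 0, -2, 0]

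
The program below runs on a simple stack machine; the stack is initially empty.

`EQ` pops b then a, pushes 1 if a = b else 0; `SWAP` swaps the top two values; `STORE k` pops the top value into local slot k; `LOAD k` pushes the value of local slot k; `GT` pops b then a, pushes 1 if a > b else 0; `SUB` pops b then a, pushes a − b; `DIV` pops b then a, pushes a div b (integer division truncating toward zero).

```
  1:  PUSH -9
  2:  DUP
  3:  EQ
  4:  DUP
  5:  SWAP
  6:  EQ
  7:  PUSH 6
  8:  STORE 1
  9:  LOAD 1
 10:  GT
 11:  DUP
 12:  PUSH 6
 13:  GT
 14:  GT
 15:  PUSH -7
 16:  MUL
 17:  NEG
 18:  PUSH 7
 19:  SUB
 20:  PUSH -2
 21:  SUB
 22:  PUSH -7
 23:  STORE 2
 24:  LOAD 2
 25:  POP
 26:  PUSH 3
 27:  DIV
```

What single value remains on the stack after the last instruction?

-1

PUSH -9  -9
DUP      -9 -9
EQ       1
DUP      1 1
SWAP     1 1
EQ       1
PUSH 6   1 6
STORE 1  1
LOAD 1   1 6
GT       0
DUP      0 0
PUSH 6   0 0 6
GT       0 0
GT       0
PUSH -7  0 -7
MUL      0
NEG      0
PUSH 7   0 7
SUB      -7
PUSH -2  -7 -2
SUB      -5
PUSH -7  -5 -7
STORE 2  -5
LOAD 2   -5 -7
POP      -5
PUSH 3   -5 3
DIV      -1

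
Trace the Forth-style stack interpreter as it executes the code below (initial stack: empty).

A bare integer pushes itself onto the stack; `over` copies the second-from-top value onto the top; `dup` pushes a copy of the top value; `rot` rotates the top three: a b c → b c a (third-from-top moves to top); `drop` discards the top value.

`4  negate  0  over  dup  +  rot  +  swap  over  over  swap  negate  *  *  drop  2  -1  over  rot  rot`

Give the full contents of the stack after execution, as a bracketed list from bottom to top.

4      : 4
negate : -4
0      : -4 0
over   : -4 0 -4
dup    : -4 0 -4 -4
+      : -4 0 -8
rot    : 0 -8 -4
+      : 0 -12
swap   : -12 0
over   : -12 0 -12
over   : -12 0 -12 0
swap   : -12 0 0 -12
negate : -12 0 0 12
*      : -12 0 0
*      : -12 0
drop   : -12
2      : -12 2
-1     : -12 2 -1
over   : -12 2 -1 2
rot    : -12 -1 2 2
rot    : -12 2 2 -1

[-12, 2, 2, -1]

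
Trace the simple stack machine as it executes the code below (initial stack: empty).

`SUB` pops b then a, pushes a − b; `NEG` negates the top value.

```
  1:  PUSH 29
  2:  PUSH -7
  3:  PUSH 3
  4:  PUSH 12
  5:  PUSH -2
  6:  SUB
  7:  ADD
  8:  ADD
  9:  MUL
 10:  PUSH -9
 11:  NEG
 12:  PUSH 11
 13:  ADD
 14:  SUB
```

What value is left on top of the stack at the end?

PUSH 29 → [29]
PUSH -7 → [29, -7]
PUSH 3  → [29, -7, 3]
PUSH 12 → [29, -7, 3, 12]
PUSH -2 → [29, -7, 3, 12, -2]
SUB     → [29, -7, 3, 14]
ADD     → [29, -7, 17]
ADD     → [29, 10]
MUL     → [290]
PUSH -9 → [290, -9]
NEG     → [290, 9]
PUSH 11 → [290, 9, 11]
ADD     → [290, 20]
SUB     → [270]

270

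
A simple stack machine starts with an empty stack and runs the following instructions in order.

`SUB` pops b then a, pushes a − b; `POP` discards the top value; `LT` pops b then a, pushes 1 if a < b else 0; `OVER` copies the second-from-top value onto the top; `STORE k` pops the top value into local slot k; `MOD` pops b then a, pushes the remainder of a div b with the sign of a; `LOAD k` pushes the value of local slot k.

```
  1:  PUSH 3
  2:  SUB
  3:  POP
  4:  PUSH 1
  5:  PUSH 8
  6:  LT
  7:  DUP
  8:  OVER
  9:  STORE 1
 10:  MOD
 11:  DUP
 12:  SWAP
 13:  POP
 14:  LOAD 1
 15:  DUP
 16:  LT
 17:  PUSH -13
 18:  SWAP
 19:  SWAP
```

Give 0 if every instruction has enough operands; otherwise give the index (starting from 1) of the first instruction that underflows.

PUSH 3  [3]
SUB  — needs 2 operands, stack has 1 → underflow

2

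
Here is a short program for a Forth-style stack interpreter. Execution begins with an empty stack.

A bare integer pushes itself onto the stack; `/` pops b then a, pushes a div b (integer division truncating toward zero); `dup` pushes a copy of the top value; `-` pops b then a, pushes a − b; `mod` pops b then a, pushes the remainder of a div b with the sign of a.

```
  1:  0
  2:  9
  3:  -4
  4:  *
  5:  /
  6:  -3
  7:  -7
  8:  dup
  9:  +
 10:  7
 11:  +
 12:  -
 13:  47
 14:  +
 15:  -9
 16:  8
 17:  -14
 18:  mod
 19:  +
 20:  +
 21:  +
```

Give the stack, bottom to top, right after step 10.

0    [0]
9    [0, 9]
-4   [0, 9, -4]
*    [0, -36]
/    [0]
-3   [0, -3]
-7   [0, -3, -7]
dup  [0, -3, -7, -7]
+    [0, -3, -14]
7    [0, -3, -14, 7]

[0, -3, -14, 7]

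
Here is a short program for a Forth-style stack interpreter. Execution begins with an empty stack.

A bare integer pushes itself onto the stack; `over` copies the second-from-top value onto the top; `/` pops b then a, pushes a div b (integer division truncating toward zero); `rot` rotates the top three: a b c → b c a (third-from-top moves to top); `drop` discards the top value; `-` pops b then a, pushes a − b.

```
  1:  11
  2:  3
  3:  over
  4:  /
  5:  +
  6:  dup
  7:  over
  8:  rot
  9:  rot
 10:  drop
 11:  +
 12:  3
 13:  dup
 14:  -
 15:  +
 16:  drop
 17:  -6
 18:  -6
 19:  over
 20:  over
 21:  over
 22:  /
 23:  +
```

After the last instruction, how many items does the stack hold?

11   : [11]
3    : [11, 3]
over : [11, 3, 11]
/    : [11, 0]
+    : [11]
dup  : [11, 11]
over : [11, 11, 11]
rot  : [11, 11, 11]
rot  : [11, 11, 11]
drop : [11, 11]
+    : [22]
3    : [22, 3]
dup  : [22, 3, 3]
-    : [22, 0]
+    : [22]
drop : []
-6   : [-6]
-6   : [-6, -6]
over : [-6, -6, -6]
over : [-6, -6, -6, -6]
over : [-6, -6, -6, -6, -6]
/    : [-6, -6, -6, 1]
+    : [-6, -6, -5]

3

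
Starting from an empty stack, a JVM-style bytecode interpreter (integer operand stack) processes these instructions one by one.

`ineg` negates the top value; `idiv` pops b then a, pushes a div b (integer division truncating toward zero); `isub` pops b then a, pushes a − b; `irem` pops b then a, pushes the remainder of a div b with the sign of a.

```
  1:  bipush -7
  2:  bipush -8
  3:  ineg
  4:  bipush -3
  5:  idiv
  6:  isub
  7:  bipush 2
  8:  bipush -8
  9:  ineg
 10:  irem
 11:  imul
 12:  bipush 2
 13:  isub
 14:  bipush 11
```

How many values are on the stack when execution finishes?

2

bipush -7  -7
bipush -8  -7 -8
ineg       -7 8
bipush -3  -7 8 -3
idiv       -7 -2
isub       -5
bipush 2   -5 2
bipush -8  -5 2 -8
ineg       -5 2 8
irem       -5 2
imul       -10
bipush 2   -10 2
isub       -12
bipush 11  -12 11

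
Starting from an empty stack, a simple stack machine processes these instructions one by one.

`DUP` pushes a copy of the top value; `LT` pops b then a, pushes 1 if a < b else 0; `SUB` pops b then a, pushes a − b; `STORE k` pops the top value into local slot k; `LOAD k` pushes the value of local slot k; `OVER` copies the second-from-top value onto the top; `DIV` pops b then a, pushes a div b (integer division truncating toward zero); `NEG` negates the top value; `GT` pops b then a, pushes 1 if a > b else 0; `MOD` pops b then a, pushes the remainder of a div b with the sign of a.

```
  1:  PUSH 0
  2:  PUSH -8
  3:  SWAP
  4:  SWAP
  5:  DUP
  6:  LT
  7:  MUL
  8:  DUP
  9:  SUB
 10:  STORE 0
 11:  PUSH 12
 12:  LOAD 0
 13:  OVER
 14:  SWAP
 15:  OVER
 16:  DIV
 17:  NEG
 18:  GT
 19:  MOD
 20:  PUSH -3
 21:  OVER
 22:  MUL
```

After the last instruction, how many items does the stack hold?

PUSH 0  : 0
PUSH -8 : 0 -8
SWAP    : -8 0
SWAP    : 0 -8
DUP     : 0 -8 -8
LT      : 0 0
MUL     : 0
DUP     : 0 0
SUB     : 0
STORE 0 : (empty)
PUSH 12 : 12
LOAD 0  : 12 0
OVER    : 12 0 12
SWAP    : 12 12 0
OVER    : 12 12 0 12
DIV     : 12 12 0
NEG     : 12 12 0
GT      : 12 1
MOD     : 0
PUSH -3 : 0 -3
OVER    : 0 -3 0
MUL     : 0 0

2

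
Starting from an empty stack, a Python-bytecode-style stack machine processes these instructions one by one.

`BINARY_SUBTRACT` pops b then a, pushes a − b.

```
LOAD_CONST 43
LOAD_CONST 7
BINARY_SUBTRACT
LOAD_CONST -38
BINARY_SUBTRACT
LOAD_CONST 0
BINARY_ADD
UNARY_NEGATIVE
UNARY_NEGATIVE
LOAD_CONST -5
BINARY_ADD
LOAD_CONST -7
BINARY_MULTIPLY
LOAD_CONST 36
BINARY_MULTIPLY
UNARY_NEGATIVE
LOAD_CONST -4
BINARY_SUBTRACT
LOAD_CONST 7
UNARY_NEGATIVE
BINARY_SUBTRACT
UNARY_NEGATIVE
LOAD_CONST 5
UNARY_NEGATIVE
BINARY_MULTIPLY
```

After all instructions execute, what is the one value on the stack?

LOAD_CONST 43   : 43
LOAD_CONST 7    : 43 7
BINARY_SUBTRACT : 36
LOAD_CONST -38  : 36 -38
BINARY_SUBTRACT : 74
LOAD_CONST 0    : 74 0
BINARY_ADD      : 74
UNARY_NEGATIVE  : -74
UNARY_NEGATIVE  : 74
LOAD_CONST -5   : 74 -5
BINARY_ADD      : 69
LOAD_CONST -7   : 69 -7
BINARY_MULTIPLY : -483
LOAD_CONST 36   : -483 36
BINARY_MULTIPLY : -17388
UNARY_NEGATIVE  : 17388
LOAD_CONST -4   : 17388 -4
BINARY_SUBTRACT : 17392
LOAD_CONST 7    : 17392 7
UNARY_NEGATIVE  : 17392 -7
BINARY_SUBTRACT : 17399
UNARY_NEGATIVE  : -17399
LOAD_CONST 5    : -17399 5
UNARY_NEGATIVE  : -17399 -5
BINARY_MULTIPLY : 86995

86995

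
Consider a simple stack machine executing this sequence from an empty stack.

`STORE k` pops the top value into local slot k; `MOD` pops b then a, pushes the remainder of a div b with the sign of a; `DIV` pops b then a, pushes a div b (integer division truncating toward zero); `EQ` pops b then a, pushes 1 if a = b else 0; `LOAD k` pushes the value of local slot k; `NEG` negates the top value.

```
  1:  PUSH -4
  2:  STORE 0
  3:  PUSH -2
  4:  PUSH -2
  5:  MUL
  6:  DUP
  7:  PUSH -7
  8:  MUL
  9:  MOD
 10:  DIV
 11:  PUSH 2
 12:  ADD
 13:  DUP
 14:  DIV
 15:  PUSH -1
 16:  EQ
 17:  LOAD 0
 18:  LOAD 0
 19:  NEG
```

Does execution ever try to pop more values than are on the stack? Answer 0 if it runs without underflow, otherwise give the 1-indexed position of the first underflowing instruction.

PUSH -4 → [-4]
STORE 0 → []
PUSH -2 → [-2]
PUSH -2 → [-2, -2]
MUL     → [4]
DUP     → [4, 4]
PUSH -7 → [4, 4, -7]
MUL     → [4, -28]
MOD     → [4]
DIV  — needs 2 operands, stack has 1 → underflow

10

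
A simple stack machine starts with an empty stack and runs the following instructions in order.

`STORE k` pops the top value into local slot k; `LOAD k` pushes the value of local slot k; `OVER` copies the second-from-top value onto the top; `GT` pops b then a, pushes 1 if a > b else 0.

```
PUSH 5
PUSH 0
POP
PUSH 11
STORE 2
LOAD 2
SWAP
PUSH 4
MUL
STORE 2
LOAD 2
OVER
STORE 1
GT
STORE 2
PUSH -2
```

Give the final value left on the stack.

-2

PUSH 5  → 5
PUSH 0  → 5 0
POP     → 5
PUSH 11 → 5 11
STORE 2 → 5
LOAD 2  → 5 11
SWAP    → 11 5
PUSH 4  → 11 5 4
MUL     → 11 20
STORE 2 → 11
LOAD 2  → 11 20
OVER    → 11 20 11
STORE 1 → 11 20
GT      → 0
STORE 2 → (empty)
PUSH -2 → -2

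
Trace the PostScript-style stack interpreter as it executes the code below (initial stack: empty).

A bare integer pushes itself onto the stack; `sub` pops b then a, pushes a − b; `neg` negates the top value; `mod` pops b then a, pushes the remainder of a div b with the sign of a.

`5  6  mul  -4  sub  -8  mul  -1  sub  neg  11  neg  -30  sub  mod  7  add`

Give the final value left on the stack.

5   → [5]
6   → [5, 6]
mul → [30]
-4  → [30, -4]
sub → [34]
-8  → [34, -8]
mul → [-272]
-1  → [-272, -1]
sub → [-271]
neg → [271]
11  → [271, 11]
neg → [271, -11]
-30 → [271, -11, -30]
sub → [271, 19]
mod → [5]
7   → [5, 7]
add → [12]

12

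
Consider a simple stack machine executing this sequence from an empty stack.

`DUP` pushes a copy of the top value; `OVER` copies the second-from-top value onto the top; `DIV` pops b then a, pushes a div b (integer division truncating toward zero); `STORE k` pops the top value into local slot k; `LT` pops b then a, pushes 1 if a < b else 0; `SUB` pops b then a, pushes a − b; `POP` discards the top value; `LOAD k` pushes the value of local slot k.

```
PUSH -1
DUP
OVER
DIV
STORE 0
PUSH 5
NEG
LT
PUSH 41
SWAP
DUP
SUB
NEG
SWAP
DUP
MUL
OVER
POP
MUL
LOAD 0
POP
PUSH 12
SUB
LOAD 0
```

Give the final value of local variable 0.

PUSH -1 → -1
DUP     → -1 -1
OVER    → -1 -1 -1
DIV     → -1 1
STORE 0 → -1
PUSH 5  → -1 5
NEG     → -1 -5
LT      → 0
PUSH 41 → 0 41
SWAP    → 41 0
DUP     → 41 0 0
SUB     → 41 0
NEG     → 41 0
SWAP    → 0 41
DUP     → 0 41 41
MUL     → 0 1681
OVER    → 0 1681 0
POP     → 0 1681
MUL     → 0
LOAD 0  → 0 1
POP     → 0
PUSH 12 → 0 12
SUB     → -12
LOAD 0  → -12 1

1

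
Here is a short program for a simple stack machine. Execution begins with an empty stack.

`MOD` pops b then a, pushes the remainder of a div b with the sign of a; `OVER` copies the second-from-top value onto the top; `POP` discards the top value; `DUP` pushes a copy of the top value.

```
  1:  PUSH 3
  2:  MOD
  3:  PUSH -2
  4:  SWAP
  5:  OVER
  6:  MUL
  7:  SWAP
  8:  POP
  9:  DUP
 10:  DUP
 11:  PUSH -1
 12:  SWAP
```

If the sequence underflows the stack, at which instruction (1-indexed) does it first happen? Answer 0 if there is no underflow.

2

PUSH 3  3
MOD  — needs 2 operands, stack has 1 → underflow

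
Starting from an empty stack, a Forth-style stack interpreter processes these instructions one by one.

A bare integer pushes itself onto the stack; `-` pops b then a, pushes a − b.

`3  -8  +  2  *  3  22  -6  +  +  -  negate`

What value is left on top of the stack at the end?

29

3      → [3]
-8     → [3, -8]
+      → [-5]
2      → [-5, 2]
*      → [-10]
3      → [-10, 3]
22     → [-10, 3, 22]
-6     → [-10, 3, 22, -6]
+      → [-10, 3, 16]
+      → [-10, 19]
-      → [-29]
negate → [29]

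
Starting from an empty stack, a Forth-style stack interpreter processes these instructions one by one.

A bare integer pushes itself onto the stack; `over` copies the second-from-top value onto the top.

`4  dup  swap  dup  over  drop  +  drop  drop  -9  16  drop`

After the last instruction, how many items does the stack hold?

4    : 4
dup  : 4 4
swap : 4 4
dup  : 4 4 4
over : 4 4 4 4
drop : 4 4 4
+    : 4 8
drop : 4
drop : (empty)
-9   : -9
16   : -9 16
drop : -9

1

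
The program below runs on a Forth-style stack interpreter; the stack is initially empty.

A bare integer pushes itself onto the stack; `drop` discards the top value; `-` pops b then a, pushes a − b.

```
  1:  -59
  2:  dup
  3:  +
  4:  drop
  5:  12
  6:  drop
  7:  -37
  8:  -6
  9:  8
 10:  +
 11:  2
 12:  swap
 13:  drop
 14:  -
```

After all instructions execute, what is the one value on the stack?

-39

-59  : -59
dup  : -59 -59
+    : -118
drop : (empty)
12   : 12
drop : (empty)
-37  : -37
-6   : -37 -6
8    : -37 -6 8
+    : -37 2
2    : -37 2 2
swap : -37 2 2
drop : -37 2
-    : -39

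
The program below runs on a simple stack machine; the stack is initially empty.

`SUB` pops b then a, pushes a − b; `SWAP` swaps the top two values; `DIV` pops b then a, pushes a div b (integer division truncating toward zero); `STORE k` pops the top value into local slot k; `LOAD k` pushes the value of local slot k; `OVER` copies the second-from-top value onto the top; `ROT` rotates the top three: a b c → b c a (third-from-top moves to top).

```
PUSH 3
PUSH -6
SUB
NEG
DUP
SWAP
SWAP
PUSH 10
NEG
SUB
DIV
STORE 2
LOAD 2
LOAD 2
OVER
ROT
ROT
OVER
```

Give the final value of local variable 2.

PUSH 3  -> [3]
PUSH -6 -> [3, -6]
SUB     -> [9]
NEG     -> [-9]
DUP     -> [-9, -9]
SWAP    -> [-9, -9]
SWAP    -> [-9, -9]
PUSH 10 -> [-9, -9, 10]
NEG     -> [-9, -9, -10]
SUB     -> [-9, 1]
DIV     -> [-9]
STORE 2 -> []
LOAD 2  -> [-9]
LOAD 2  -> [-9, -9]
OVER    -> [-9, -9, -9]
ROT     -> [-9, -9, -9]
ROT     -> [-9, -9, -9]
OVER    -> [-9, -9, -9, -9]

-9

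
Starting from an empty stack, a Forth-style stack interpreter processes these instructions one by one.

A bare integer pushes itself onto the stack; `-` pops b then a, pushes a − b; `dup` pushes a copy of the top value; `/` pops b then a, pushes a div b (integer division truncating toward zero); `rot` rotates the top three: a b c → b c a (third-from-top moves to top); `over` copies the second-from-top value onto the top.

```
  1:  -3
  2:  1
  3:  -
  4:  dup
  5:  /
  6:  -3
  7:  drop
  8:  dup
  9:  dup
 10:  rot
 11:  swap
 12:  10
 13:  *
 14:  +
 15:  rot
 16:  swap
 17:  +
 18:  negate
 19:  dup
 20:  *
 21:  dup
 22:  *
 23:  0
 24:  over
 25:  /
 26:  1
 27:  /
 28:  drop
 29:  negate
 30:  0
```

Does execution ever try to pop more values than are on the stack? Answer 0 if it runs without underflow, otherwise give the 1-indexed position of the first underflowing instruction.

15

-3   -> [-3]
1    -> [-3, 1]
-    -> [-4]
dup  -> [-4, -4]
/    -> [1]
-3   -> [1, -3]
drop -> [1]
dup  -> [1, 1]
dup  -> [1, 1, 1]
rot  -> [1, 1, 1]
swap -> [1, 1, 1]
10   -> [1, 1, 1, 10]
*    -> [1, 1, 10]
+    -> [1, 11]
rot  — needs 3 operands, stack has 2 → underflow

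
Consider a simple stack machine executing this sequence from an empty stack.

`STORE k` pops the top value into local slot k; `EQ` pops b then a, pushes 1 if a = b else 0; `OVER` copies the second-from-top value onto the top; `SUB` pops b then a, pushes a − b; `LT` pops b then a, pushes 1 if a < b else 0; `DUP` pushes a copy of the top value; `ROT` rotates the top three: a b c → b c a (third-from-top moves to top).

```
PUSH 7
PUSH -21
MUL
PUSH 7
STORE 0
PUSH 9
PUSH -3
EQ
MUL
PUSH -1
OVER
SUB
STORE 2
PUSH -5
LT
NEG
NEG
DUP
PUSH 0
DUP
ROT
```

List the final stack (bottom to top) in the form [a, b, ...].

[0, 0, 0, 0]

PUSH 7   : 7
PUSH -21 : 7 -21
MUL      : -147
PUSH 7   : -147 7
STORE 0  : -147
PUSH 9   : -147 9
PUSH -3  : -147 9 -3
EQ       : -147 0
MUL      : 0
PUSH -1  : 0 -1
OVER     : 0 -1 0
SUB      : 0 -1
STORE 2  : 0
PUSH -5  : 0 -5
LT       : 0
NEG      : 0
NEG      : 0
DUP      : 0 0
PUSH 0   : 0 0 0
DUP      : 0 0 0 0
ROT      : 0 0 0 0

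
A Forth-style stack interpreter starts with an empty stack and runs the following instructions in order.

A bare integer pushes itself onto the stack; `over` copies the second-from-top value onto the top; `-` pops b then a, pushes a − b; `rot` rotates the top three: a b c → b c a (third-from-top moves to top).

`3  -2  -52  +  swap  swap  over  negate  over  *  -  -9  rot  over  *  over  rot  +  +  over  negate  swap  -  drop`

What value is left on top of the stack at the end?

3      -> 3
-2     -> 3 -2
-52    -> 3 -2 -52
+      -> 3 -54
swap   -> -54 3
swap   -> 3 -54
over   -> 3 -54 3
negate -> 3 -54 -3
over   -> 3 -54 -3 -54
*      -> 3 -54 162
-      -> 3 -216
-9     -> 3 -216 -9
rot    -> -216 -9 3
over   -> -216 -9 3 -9
*      -> -216 -9 -27
over   -> -216 -9 -27 -9
rot    -> -216 -27 -9 -9
+      -> -216 -27 -18
+      -> -216 -45
over   -> -216 -45 -216
negate -> -216 -45 216
swap   -> -216 216 -45
-      -> -216 261
drop   -> -216

-216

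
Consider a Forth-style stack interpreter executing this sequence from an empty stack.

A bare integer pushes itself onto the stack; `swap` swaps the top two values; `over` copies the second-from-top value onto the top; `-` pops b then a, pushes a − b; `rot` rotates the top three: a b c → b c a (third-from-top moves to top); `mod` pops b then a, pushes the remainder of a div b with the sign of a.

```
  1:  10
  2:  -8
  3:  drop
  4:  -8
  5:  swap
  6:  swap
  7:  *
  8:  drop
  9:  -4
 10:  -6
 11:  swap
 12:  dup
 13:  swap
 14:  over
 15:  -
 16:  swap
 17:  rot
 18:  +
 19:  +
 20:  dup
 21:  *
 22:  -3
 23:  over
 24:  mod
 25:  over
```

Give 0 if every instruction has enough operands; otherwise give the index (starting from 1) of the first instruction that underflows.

0

10    10
-8    10 -8
drop  10
-8    10 -8
swap  -8 10
swap  10 -8
*     -80
drop  (empty)
-4    -4
-6    -4 -6
swap  -6 -4
dup   -6 -4 -4
swap  -6 -4 -4
over  -6 -4 -4 -4
-     -6 -4 0
swap  -6 0 -4
rot   0 -4 -6
+     0 -10
+     -10
dup   -10 -10
*     100
-3    100 -3
over  100 -3 100
mod   100 -3
over  100 -3 100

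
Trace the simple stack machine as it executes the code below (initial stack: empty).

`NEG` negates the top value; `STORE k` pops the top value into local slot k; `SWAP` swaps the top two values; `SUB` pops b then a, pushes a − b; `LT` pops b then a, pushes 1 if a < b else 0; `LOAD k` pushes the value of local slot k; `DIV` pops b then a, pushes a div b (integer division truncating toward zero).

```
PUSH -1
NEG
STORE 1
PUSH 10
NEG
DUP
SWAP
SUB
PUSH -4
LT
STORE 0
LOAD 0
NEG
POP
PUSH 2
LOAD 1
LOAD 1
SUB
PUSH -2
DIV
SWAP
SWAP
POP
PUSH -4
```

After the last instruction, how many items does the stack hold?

PUSH -1 : -1
NEG     : 1
STORE 1 : (empty)
PUSH 10 : 10
NEG     : -10
DUP     : -10 -10
SWAP    : -10 -10
SUB     : 0
PUSH -4 : 0 -4
LT      : 0
STORE 0 : (empty)
LOAD 0  : 0
NEG     : 0
POP     : (empty)
PUSH 2  : 2
LOAD 1  : 2 1
LOAD 1  : 2 1 1
SUB     : 2 0
PUSH -2 : 2 0 -2
DIV     : 2 0
SWAP    : 0 2
SWAP    : 2 0
POP     : 2
PUSH -4 : 2 -4

2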